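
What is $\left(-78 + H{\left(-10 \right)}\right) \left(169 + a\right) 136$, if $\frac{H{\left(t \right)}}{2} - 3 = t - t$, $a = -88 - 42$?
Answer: $-381888$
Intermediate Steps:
$a = -130$
$H{\left(t \right)} = 6$ ($H{\left(t \right)} = 6 + 2 \left(t - t\right) = 6 + 2 \cdot 0 = 6 + 0 = 6$)
$\left(-78 + H{\left(-10 \right)}\right) \left(169 + a\right) 136 = \left(-78 + 6\right) \left(169 - 130\right) 136 = \left(-72\right) 39 \cdot 136 = \left(-2808\right) 136 = -381888$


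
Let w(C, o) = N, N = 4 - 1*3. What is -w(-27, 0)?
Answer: -1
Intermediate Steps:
N = 1 (N = 4 - 3 = 1)
w(C, o) = 1
-w(-27, 0) = -1*1 = -1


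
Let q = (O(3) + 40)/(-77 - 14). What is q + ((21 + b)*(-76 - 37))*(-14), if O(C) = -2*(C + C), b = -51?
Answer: -616984/13 ≈ -47460.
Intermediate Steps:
O(C) = -4*C
q = -4/13 (q = (-4*3 + 40)/(-77 - 14) = (-12 + 40)/(-91) = 28*(-1/91) = -4/13 ≈ -0.30769)
q + ((21 + b)*(-76 - 37))*(-14) = -4/13 + ((21 - 51)*(-76 - 37))*(-14) = -4/13 - 30*(-113)*(-14) = -4/13 + 3390*(-14) = -4/13 - 47460 = -616984/13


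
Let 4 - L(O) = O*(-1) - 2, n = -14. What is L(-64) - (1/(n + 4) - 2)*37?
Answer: 197/10 ≈ 19.700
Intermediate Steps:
L(O) = 6 + O (L(O) = 4 - (O*(-1) - 2) = 4 - (-O - 2) = 4 - (-2 - O) = 4 + (2 + O) = 6 + O)
L(-64) - (1/(n + 4) - 2)*37 = (6 - 64) - (1/(-14 + 4) - 2)*37 = -58 - (1/(-10) - 2)*37 = -58 - (-1/10 - 2)*37 = -58 - (-21)*37/10 = -58 - 1*(-777/10) = -58 + 777/10 = 197/10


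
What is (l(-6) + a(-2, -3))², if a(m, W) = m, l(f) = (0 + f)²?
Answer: 1156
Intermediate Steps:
l(f) = f²
(l(-6) + a(-2, -3))² = ((-6)² - 2)² = (36 - 2)² = 34² = 1156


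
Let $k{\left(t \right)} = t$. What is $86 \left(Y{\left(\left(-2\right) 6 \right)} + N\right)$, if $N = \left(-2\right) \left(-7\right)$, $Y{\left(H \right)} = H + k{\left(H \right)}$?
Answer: $-860$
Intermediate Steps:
$Y{\left(H \right)} = 2 H$ ($Y{\left(H \right)} = H + H = 2 H$)
$N = 14$
$86 \left(Y{\left(\left(-2\right) 6 \right)} + N\right) = 86 \left(2 \left(\left(-2\right) 6\right) + 14\right) = 86 \left(2 \left(-12\right) + 14\right) = 86 \left(-24 + 14\right) = 86 \left(-10\right) = -860$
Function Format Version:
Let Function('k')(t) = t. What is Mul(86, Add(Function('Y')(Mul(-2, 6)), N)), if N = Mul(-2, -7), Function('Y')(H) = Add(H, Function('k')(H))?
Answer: -860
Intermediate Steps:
Function('Y')(H) = Mul(2, H) (Function('Y')(H) = Add(H, H) = Mul(2, H))
N = 14
Mul(86, Add(Function('Y')(Mul(-2, 6)), N)) = Mul(86, Add(Mul(2, Mul(-2, 6)), 14)) = Mul(86, Add(Mul(2, -12), 14)) = Mul(86, Add(-24, 14)) = Mul(86, -10) = -860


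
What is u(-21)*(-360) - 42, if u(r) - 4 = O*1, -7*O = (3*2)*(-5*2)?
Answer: -31974/7 ≈ -4567.7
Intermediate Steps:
O = 60/7 (O = -3*2*(-5*2)/7 = -6*(-10)/7 = -⅐*(-60) = 60/7 ≈ 8.5714)
u(r) = 88/7 (u(r) = 4 + (60/7)*1 = 4 + 60/7 = 88/7)
u(-21)*(-360) - 42 = (88/7)*(-360) - 42 = -31680/7 - 42 = -31974/7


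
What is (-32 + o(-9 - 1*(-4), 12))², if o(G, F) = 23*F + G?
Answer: 57121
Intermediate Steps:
o(G, F) = G + 23*F
(-32 + o(-9 - 1*(-4), 12))² = (-32 + ((-9 - 1*(-4)) + 23*12))² = (-32 + ((-9 + 4) + 276))² = (-32 + (-5 + 276))² = (-32 + 271)² = 239² = 57121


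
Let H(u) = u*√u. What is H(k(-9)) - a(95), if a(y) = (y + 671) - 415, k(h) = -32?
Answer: -351 - 128*I*√2 ≈ -351.0 - 181.02*I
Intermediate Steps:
a(y) = 256 + y (a(y) = (671 + y) - 415 = 256 + y)
H(u) = u^(3/2)
H(k(-9)) - a(95) = (-32)^(3/2) - (256 + 95) = -128*I*√2 - 1*351 = -128*I*√2 - 351 = -351 - 128*I*√2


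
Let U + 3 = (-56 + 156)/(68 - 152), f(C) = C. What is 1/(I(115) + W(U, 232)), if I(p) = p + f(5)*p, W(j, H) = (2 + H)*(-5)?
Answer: -1/480 ≈ -0.0020833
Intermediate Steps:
U = -88/21 (U = -3 + (-56 + 156)/(68 - 152) = -3 + 100/(-84) = -3 + 100*(-1/84) = -3 - 25/21 = -88/21 ≈ -4.1905)
W(j, H) = -10 - 5*H
I(p) = 6*p (I(p) = p + 5*p = 6*p)
1/(I(115) + W(U, 232)) = 1/(6*115 + (-10 - 5*232)) = 1/(690 + (-10 - 1160)) = 1/(690 - 1170) = 1/(-480) = -1/480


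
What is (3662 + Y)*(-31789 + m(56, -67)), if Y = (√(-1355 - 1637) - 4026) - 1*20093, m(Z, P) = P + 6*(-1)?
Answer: 651800934 - 127448*I*√187 ≈ 6.518e+8 - 1.7428e+6*I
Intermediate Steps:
m(Z, P) = -6 + P (m(Z, P) = P - 6 = -6 + P)
Y = -24119 + 4*I*√187 (Y = (√(-2992) - 4026) - 20093 = (4*I*√187 - 4026) - 20093 = (-4026 + 4*I*√187) - 20093 = -24119 + 4*I*√187 ≈ -24119.0 + 54.699*I)
(3662 + Y)*(-31789 + m(56, -67)) = (3662 + (-24119 + 4*I*√187))*(-31789 + (-6 - 67)) = (-20457 + 4*I*√187)*(-31789 - 73) = (-20457 + 4*I*√187)*(-31862) = 651800934 - 127448*I*√187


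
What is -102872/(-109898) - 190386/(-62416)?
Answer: 6835974845/1714848392 ≈ 3.9863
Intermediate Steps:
-102872/(-109898) - 190386/(-62416) = -102872*(-1/109898) - 190386*(-1/62416) = 51436/54949 + 95193/31208 = 6835974845/1714848392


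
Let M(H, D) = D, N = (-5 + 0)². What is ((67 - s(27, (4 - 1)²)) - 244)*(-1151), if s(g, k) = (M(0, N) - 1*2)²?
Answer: 812606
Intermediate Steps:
N = 25 (N = (-5)² = 25)
s(g, k) = 529 (s(g, k) = (25 - 1*2)² = (25 - 2)² = 23² = 529)
((67 - s(27, (4 - 1)²)) - 244)*(-1151) = ((67 - 1*529) - 244)*(-1151) = ((67 - 529) - 244)*(-1151) = (-462 - 244)*(-1151) = -706*(-1151) = 812606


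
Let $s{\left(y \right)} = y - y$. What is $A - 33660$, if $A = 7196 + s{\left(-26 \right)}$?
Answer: $-26464$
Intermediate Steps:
$s{\left(y \right)} = 0$
$A = 7196$ ($A = 7196 + 0 = 7196$)
$A - 33660 = 7196 - 33660 = -26464$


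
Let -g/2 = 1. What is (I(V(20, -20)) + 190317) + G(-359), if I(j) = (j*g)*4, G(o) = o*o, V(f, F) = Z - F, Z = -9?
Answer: 319110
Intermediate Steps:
g = -2 (g = -2*1 = -2)
V(f, F) = -9 - F
G(o) = o²
I(j) = -8*j (I(j) = (j*(-2))*4 = -2*j*4 = -8*j)
(I(V(20, -20)) + 190317) + G(-359) = (-8*(-9 - 1*(-20)) + 190317) + (-359)² = (-8*(-9 + 20) + 190317) + 128881 = (-8*11 + 190317) + 128881 = (-88 + 190317) + 128881 = 190229 + 128881 = 319110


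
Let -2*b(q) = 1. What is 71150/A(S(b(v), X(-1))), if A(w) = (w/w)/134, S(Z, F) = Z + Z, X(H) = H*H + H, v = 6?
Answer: 9534100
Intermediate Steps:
b(q) = -½ (b(q) = -½*1 = -½)
X(H) = H + H² (X(H) = H² + H = H + H²)
S(Z, F) = 2*Z
A(w) = 1/134 (A(w) = 1*(1/134) = 1/134)
71150/A(S(b(v), X(-1))) = 71150/(1/134) = 71150*134 = 9534100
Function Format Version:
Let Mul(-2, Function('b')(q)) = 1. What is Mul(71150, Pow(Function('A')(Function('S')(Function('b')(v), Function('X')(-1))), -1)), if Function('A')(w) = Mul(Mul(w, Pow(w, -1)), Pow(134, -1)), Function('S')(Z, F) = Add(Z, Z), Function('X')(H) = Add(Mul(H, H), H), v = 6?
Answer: 9534100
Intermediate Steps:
Function('b')(q) = Rational(-1, 2) (Function('b')(q) = Mul(Rational(-1, 2), 1) = Rational(-1, 2))
Function('X')(H) = Add(H, Pow(H, 2)) (Function('X')(H) = Add(Pow(H, 2), H) = Add(H, Pow(H, 2)))
Function('S')(Z, F) = Mul(2, Z)
Function('A')(w) = Rational(1, 134) (Function('A')(w) = Mul(1, Rational(1, 134)) = Rational(1, 134))
Mul(71150, Pow(Function('A')(Function('S')(Function('b')(v), Function('X')(-1))), -1)) = Mul(71150, Pow(Rational(1, 134), -1)) = Mul(71150, 134) = 9534100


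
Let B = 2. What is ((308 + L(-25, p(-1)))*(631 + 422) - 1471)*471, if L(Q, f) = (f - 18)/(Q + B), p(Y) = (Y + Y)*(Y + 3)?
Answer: 3508377735/23 ≈ 1.5254e+8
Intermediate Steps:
p(Y) = 2*Y*(3 + Y) (p(Y) = (2*Y)*(3 + Y) = 2*Y*(3 + Y))
L(Q, f) = (-18 + f)/(2 + Q) (L(Q, f) = (f - 18)/(Q + 2) = (-18 + f)/(2 + Q))
((308 + L(-25, p(-1)))*(631 + 422) - 1471)*471 = ((308 + (-18 + 2*(-1)*(3 - 1))/(2 - 25))*(631 + 422) - 1471)*471 = ((308 + (-18 + 2*(-1)*2)/(-23))*1053 - 1471)*471 = ((308 - (-18 - 4)/23)*1053 - 1471)*471 = ((308 - 1/23*(-22))*1053 - 1471)*471 = ((308 + 22/23)*1053 - 1471)*471 = ((7106/23)*1053 - 1471)*471 = (7482618/23 - 1471)*471 = (7448785/23)*471 = 3508377735/23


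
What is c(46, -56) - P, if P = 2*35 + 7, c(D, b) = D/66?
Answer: -2518/33 ≈ -76.303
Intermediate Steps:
c(D, b) = D/66 (c(D, b) = D*(1/66) = D/66)
P = 77 (P = 70 + 7 = 77)
c(46, -56) - P = (1/66)*46 - 1*77 = 23/33 - 77 = -2518/33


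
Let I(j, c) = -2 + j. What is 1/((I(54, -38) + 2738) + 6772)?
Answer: 1/9562 ≈ 0.00010458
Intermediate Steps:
1/((I(54, -38) + 2738) + 6772) = 1/(((-2 + 54) + 2738) + 6772) = 1/((52 + 2738) + 6772) = 1/(2790 + 6772) = 1/9562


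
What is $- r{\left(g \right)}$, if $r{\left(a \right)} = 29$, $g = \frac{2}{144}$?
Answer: $-29$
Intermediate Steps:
$g = \frac{1}{72}$ ($g = 2 \cdot \frac{1}{144} = \frac{1}{72} \approx 0.013889$)
$- r{\left(g \right)} = \left(-1\right) 29 = -29$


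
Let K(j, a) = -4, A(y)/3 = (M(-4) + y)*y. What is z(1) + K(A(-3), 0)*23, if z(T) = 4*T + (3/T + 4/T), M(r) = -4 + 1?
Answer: -81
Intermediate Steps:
M(r) = -3
A(y) = 3*y*(-3 + y) (A(y) = 3*((-3 + y)*y) = 3*(y*(-3 + y)) = 3*y*(-3 + y))
z(T) = 4*T + 7/T
z(1) + K(A(-3), 0)*23 = (4*1 + 7/1) - 4*23 = (4 + 7*1) - 92 = (4 + 7) - 92 = 11 - 92 = -81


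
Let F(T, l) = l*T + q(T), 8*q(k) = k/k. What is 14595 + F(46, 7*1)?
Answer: 119337/8 ≈ 14917.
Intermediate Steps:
q(k) = ⅛ (q(k) = (k/k)/8 = (⅛)*1 = ⅛)
F(T, l) = ⅛ + T*l (F(T, l) = l*T + ⅛ = T*l + ⅛ = ⅛ + T*l)
14595 + F(46, 7*1) = 14595 + (⅛ + 46*(7*1)) = 14595 + (⅛ + 46*7) = 14595 + (⅛ + 322) = 14595 + 2577/8 = 119337/8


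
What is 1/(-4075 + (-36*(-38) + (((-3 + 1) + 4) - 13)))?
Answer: -1/2718 ≈ -0.00036792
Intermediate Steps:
1/(-4075 + (-36*(-38) + (((-3 + 1) + 4) - 13))) = 1/(-4075 + (1368 + ((-2 + 4) - 13))) = 1/(-4075 + (1368 + (2 - 13))) = 1/(-4075 + (1368 - 11)) = 1/(-4075 + 1357) = 1/(-2718) = -1/2718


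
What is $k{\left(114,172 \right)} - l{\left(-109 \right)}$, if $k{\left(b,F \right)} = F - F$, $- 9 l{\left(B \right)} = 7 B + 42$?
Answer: $- \frac{721}{9} \approx -80.111$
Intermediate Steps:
$l{\left(B \right)} = - \frac{14}{3} - \frac{7 B}{9}$ ($l{\left(B \right)} = - \frac{7 B + 42}{9} = - \frac{42 + 7 B}{9} = - \frac{14}{3} - \frac{7 B}{9}$)
$k{\left(b,F \right)} = 0$
$k{\left(114,172 \right)} - l{\left(-109 \right)} = 0 - \left(- \frac{14}{3} - - \frac{763}{9}\right) = 0 - \left(- \frac{14}{3} + \frac{763}{9}\right) = 0 - \frac{721}{9} = - \frac{721}{9}$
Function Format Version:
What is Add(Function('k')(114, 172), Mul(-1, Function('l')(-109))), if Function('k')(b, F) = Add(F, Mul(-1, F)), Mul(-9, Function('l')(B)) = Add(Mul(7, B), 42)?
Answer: Rational(-721, 9) ≈ -80.111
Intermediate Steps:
Function('l')(B) = Add(Rational(-14, 3), Mul(Rational(-7, 9), B)) (Function('l')(B) = Mul(Rational(-1, 9), Add(Mul(7, B), 42)) = Mul(Rational(-1, 9), Add(42, Mul(7, B))) = Add(Rational(-14, 3), Mul(Rational(-7, 9), B)))
Function('k')(b, F) = 0
Add(Function('k')(114, 172), Mul(-1, Function('l')(-109))) = Add(0, Mul(-1, Add(Rational(-14, 3), Mul(Rational(-7, 9), -109)))) = Add(0, Mul(-1, Add(Rational(-14, 3), Rational(763, 9)))) = Add(0, Mul(-1, Rational(721, 9))) = Add(0, Rational(-721, 9)) = Rational(-721, 9)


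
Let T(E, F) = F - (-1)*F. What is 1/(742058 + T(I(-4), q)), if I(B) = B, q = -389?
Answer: 1/741280 ≈ 1.3490e-6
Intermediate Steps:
T(E, F) = 2*F (T(E, F) = F + F = 2*F)
1/(742058 + T(I(-4), q)) = 1/(742058 + 2*(-389)) = 1/(742058 - 778) = 1/741280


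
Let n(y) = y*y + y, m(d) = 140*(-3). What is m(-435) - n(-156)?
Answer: -24600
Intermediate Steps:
m(d) = -420
n(y) = y + y² (n(y) = y² + y = y + y²)
m(-435) - n(-156) = -420 - (-156)*(1 - 156) = -420 - (-156)*(-155) = -420 - 1*24180 = -420 - 24180 = -24600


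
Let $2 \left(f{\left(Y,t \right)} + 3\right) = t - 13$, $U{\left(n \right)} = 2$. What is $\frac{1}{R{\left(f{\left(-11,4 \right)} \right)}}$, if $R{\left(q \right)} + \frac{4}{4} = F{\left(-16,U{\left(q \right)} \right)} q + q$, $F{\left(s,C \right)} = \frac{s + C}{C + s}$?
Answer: $- \frac{1}{16} \approx -0.0625$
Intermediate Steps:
$F{\left(s,C \right)} = 1$ ($F{\left(s,C \right)} = \frac{C + s}{C + s} = 1$)
$f{\left(Y,t \right)} = - \frac{19}{2} + \frac{t}{2}$ ($f{\left(Y,t \right)} = -3 + \frac{t - 13}{2} = -3 + \frac{-13 + t}{2} = -3 + \left(- \frac{13}{2} + \frac{t}{2}\right) = - \frac{19}{2} + \frac{t}{2}$)
$R{\left(q \right)} = -1 + 2 q$ ($R{\left(q \right)} = -1 + \left(1 q + q\right) = -1 + \left(q + q\right) = -1 + 2 q$)
$\frac{1}{R{\left(f{\left(-11,4 \right)} \right)}} = \frac{1}{-1 + 2 \left(- \frac{19}{2} + \frac{1}{2} \cdot 4\right)} = \frac{1}{-1 + 2 \left(- \frac{19}{2} + 2\right)} = \frac{1}{-1 + 2 \left(- \frac{15}{2}\right)} = \frac{1}{-1 - 15} = \frac{1}{-16} = - \frac{1}{16}$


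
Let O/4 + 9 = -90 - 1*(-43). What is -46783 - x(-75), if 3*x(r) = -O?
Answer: -140573/3 ≈ -46858.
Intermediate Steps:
O = -224 (O = -36 + 4*(-90 - 1*(-43)) = -36 + 4*(-90 + 43) = -36 + 4*(-47) = -36 - 188 = -224)
x(r) = 224/3 (x(r) = (-1*(-224))/3 = (1/3)*224 = 224/3)
-46783 - x(-75) = -46783 - 1*224/3 = -46783 - 224/3 = -140573/3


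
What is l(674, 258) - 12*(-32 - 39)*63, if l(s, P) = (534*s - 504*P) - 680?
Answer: 282880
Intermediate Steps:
l(s, P) = -680 - 504*P + 534*s (l(s, P) = (-504*P + 534*s) - 680 = -680 - 504*P + 534*s)
l(674, 258) - 12*(-32 - 39)*63 = (-680 - 504*258 + 534*674) - 12*(-32 - 39)*63 = (-680 - 130032 + 359916) - 12*(-71)*63 = 229204 - (-852)*63 = 229204 - 1*(-53676) = 229204 + 53676 = 282880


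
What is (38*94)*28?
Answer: 100016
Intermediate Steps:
(38*94)*28 = 3572*28 = 100016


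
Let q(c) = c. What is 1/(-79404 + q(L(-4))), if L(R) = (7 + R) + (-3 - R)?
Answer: -1/79400 ≈ -1.2594e-5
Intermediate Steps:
L(R) = 4
1/(-79404 + q(L(-4))) = 1/(-79404 + 4) = 1/(-79400) = -1/79400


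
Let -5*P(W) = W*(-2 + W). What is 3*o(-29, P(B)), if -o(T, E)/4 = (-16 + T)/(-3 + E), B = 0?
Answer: -180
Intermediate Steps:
P(W) = -W*(-2 + W)/5
o(T, E) = -4*(-16 + T)/(-3 + E)
3*o(-29, P(B)) = 3*(4*(16 - 1*(-29))/(-3 + (⅕)*0*(2 - 1*0))) = 3*(4*(16 + 29)/(-3 + (⅕)*0*(2 + 0))) = 3*(4*45/(-3 + (⅕)*0*2)) = 3*(4*45/(-3 + 0)) = 3*(4*45/(-3)) = 3*(4*(-⅓)*45) = 3*(-60) = -180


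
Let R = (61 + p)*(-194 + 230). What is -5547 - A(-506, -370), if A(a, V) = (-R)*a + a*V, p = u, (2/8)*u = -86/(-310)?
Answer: -205244317/155 ≈ -1.3242e+6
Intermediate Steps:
u = 172/155 (u = 4*(-86/(-310)) = 4*(-86*(-1/310)) = 4*(43/155) = 172/155 ≈ 1.1097)
p = 172/155 ≈ 1.1097
R = 346572/155 (R = (61 + 172/155)*(-194 + 230) = (9627/155)*36 = 346572/155 ≈ 2235.9)
A(a, V) = -346572*a/155 + V*a (A(a, V) = (-1*346572/155)*a + a*V = -346572*a/155 + V*a)
-5547 - A(-506, -370) = -5547 - (-506)*(-346572 + 155*(-370))/155 = -5547 - (-506)*(-346572 - 57350)/155 = -5547 - (-506)*(-403922)/155 = -5547 - 1*204384532/155 = -5547 - 204384532/155 = -205244317/155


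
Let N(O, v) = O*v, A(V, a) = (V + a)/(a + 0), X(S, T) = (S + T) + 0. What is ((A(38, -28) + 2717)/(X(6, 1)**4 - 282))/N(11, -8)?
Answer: -38033/2610608 ≈ -0.014569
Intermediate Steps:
X(S, T) = S + T
A(V, a) = (V + a)/a
((A(38, -28) + 2717)/(X(6, 1)**4 - 282))/N(11, -8) = (((38 - 28)/(-28) + 2717)/((6 + 1)**4 - 282))/((11*(-8))) = ((-1/28*10 + 2717)/(7**4 - 282))/(-88) = ((-5/14 + 2717)/(2401 - 282))*(-1/88) = ((38033/14)/2119)*(-1/88) = ((38033/14)*(1/2119))*(-1/88) = (38033/29666)*(-1/88) = -38033/2610608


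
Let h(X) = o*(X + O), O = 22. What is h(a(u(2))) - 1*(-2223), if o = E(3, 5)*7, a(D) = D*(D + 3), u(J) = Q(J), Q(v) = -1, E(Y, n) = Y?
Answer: 2643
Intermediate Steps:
u(J) = -1
a(D) = D*(3 + D)
o = 21 (o = 3*7 = 21)
h(X) = 462 + 21*X (h(X) = 21*(X + 22) = 21*(22 + X) = 462 + 21*X)
h(a(u(2))) - 1*(-2223) = (462 + 21*(-(3 - 1))) - 1*(-2223) = (462 + 21*(-1*2)) + 2223 = (462 + 21*(-2)) + 2223 = (462 - 42) + 2223 = 420 + 2223 = 2643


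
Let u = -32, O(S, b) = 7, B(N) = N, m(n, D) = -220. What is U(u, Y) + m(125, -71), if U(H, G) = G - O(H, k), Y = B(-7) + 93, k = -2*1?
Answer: -141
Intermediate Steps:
k = -2
Y = 86 (Y = -7 + 93 = 86)
U(H, G) = -7 + G (U(H, G) = G - 1*7 = G - 7 = -7 + G)
U(u, Y) + m(125, -71) = (-7 + 86) - 220 = 79 - 220 = -141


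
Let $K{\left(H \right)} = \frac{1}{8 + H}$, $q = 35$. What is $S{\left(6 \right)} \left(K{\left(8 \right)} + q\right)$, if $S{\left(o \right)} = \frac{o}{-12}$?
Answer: $- \frac{561}{32} \approx -17.531$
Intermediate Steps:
$S{\left(o \right)} = - \frac{o}{12}$ ($S{\left(o \right)} = o \left(- \frac{1}{12}\right) = - \frac{o}{12}$)
$S{\left(6 \right)} \left(K{\left(8 \right)} + q\right) = \left(- \frac{1}{12}\right) 6 \left(\frac{1}{8 + 8} + 35\right) = - \frac{\frac{1}{16} + 35}{2} = \left(- \frac{1}{2}\right) \frac{561}{16} = - \frac{561}{32}$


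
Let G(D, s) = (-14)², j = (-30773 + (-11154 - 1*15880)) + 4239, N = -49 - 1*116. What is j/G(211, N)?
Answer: -13392/49 ≈ -273.31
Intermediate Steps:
N = -165 (N = -49 - 116 = -165)
j = -53568 (j = (-30773 + (-11154 - 15880)) + 4239 = (-30773 - 27034) + 4239 = -57807 + 4239 = -53568)
G(D, s) = 196
j/G(211, N) = -53568/196 = -53568*1/196 = -13392/49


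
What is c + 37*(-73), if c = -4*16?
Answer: -2765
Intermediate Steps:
c = -64
c + 37*(-73) = -64 + 37*(-73) = -64 - 2701 = -2765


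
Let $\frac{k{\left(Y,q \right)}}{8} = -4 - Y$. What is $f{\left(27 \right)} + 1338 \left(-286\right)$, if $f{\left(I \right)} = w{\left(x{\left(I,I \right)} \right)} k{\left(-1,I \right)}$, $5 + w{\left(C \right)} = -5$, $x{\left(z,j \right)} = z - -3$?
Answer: $-382428$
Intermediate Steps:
$x{\left(z,j \right)} = 3 + z$ ($x{\left(z,j \right)} = z + 3 = 3 + z$)
$w{\left(C \right)} = -10$ ($w{\left(C \right)} = -5 - 5 = -10$)
$k{\left(Y,q \right)} = -32 - 8 Y$ ($k{\left(Y,q \right)} = 8 \left(-4 - Y\right) = -32 - 8 Y$)
$f{\left(I \right)} = 240$ ($f{\left(I \right)} = - 10 \left(-32 - -8\right) = - 10 \left(-32 + 8\right) = \left(-10\right) \left(-24\right) = 240$)
$f{\left(27 \right)} + 1338 \left(-286\right) = 240 + 1338 \left(-286\right) = 240 - 382668 = -382428$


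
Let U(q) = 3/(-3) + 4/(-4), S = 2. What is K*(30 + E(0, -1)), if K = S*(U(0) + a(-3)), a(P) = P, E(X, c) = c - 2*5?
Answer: -190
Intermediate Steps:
E(X, c) = -10 + c (E(X, c) = c - 10 = -10 + c)
U(q) = -2 (U(q) = 3*(-1/3) + 4*(-1/4) = -1 - 1 = -2)
K = -10 (K = 2*(-2 - 3) = 2*(-5) = -10)
K*(30 + E(0, -1)) = -10*(30 + (-10 - 1)) = -10*(30 - 11) = -10*19 = -190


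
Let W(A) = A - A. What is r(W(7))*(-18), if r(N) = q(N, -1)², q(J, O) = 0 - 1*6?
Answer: -648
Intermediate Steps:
q(J, O) = -6 (q(J, O) = 0 - 6 = -6)
W(A) = 0
r(N) = 36 (r(N) = (-6)² = 36)
r(W(7))*(-18) = 36*(-18) = -648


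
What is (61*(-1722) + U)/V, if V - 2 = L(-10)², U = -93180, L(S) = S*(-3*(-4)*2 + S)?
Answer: -33037/3267 ≈ -10.112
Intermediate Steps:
L(S) = S*(24 + S) (L(S) = S*(12*2 + S) = S*(24 + S))
V = 19602 (V = 2 + (-10*(24 - 10))² = 2 + (-10*14)² = 2 + (-140)² = 2 + 19600 = 19602)
(61*(-1722) + U)/V = (61*(-1722) - 93180)/19602 = (-105042 - 93180)*(1/19602) = -198222*1/19602 = -33037/3267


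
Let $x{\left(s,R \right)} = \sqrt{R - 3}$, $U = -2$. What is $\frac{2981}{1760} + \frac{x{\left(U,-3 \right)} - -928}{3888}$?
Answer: $\frac{75133}{38880} + \frac{i \sqrt{6}}{3888} \approx 1.9324 + 0.00063001 i$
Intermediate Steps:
$x{\left(s,R \right)} = \sqrt{-3 + R}$
$\frac{2981}{1760} + \frac{x{\left(U,-3 \right)} - -928}{3888} = \frac{2981}{1760} + \frac{\sqrt{-3 - 3} - -928}{3888} = 2981 \cdot \frac{1}{1760} + \left(\sqrt{-6} + 928\right) \frac{1}{3888} = \frac{271}{160} + \left(i \sqrt{6} + 928\right) \frac{1}{3888} = \frac{271}{160} + \left(928 + i \sqrt{6}\right) \frac{1}{3888} = \frac{271}{160} + \left(\frac{58}{243} + \frac{i \sqrt{6}}{3888}\right) = \frac{75133}{38880} + \frac{i \sqrt{6}}{3888}$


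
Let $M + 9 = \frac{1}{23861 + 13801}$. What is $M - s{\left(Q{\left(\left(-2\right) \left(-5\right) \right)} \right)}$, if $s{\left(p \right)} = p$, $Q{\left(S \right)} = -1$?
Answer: $- \frac{301295}{37662} \approx -8.0$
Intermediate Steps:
$M = - \frac{338957}{37662}$ ($M = -9 + \frac{1}{23861 + 13801} = -9 + \frac{1}{37662} = - \frac{338957}{37662} \approx -9.0$)
$M - s{\left(Q{\left(\left(-2\right) \left(-5\right) \right)} \right)} = - \frac{338957}{37662} - -1 = - \frac{338957}{37662} + 1 = - \frac{301295}{37662}$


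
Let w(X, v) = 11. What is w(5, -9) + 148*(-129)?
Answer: -19081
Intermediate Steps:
w(5, -9) + 148*(-129) = 11 + 148*(-129) = 11 - 19092 = -19081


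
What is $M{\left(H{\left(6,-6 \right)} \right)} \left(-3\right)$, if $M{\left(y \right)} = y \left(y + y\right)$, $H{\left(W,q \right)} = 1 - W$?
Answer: $-150$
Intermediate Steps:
$M{\left(y \right)} = 2 y^{2}$ ($M{\left(y \right)} = y 2 y = 2 y^{2}$)
$M{\left(H{\left(6,-6 \right)} \right)} \left(-3\right) = 2 \left(1 - 6\right)^{2} \left(-3\right) = 2 \left(-5\right)^{2} \left(-3\right) = 2 \cdot 25 \left(-3\right) = 50 \left(-3\right) = -150$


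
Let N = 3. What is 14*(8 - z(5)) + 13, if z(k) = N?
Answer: 83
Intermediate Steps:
z(k) = 3
14*(8 - z(5)) + 13 = 14*(8 - 1*3) + 13 = 14*(8 - 3) + 13 = 14*5 + 13 = 70 + 13 = 83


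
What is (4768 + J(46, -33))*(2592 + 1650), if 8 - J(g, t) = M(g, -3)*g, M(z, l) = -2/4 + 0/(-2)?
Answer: 20357358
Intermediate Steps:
M(z, l) = -½ (M(z, l) = -2*¼ + 0*(-½) = -½ + 0 = -½)
J(g, t) = 8 + g/2 (J(g, t) = 8 - (-1)*g/2 = 8 + g/2)
(4768 + J(46, -33))*(2592 + 1650) = (4768 + (8 + (½)*46))*(2592 + 1650) = (4768 + (8 + 23))*4242 = (4768 + 31)*4242 = 4799*4242 = 20357358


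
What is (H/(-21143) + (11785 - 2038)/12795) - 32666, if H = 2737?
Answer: -2945596099768/90174895 ≈ -32665.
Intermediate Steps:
(H/(-21143) + (11785 - 2038)/12795) - 32666 = (2737/(-21143) + (11785 - 2038)/12795) - 32666 = (2737*(-1/21143) + 9747*(1/12795)) - 32666 = (-2737/21143 + 3249/4265) - 32666 = 57020302/90174895 - 32666 = -2945596099768/90174895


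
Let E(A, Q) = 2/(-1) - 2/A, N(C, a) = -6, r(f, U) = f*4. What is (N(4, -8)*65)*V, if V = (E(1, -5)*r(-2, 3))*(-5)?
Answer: 62400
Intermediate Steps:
r(f, U) = 4*f
E(A, Q) = -2 - 2/A (E(A, Q) = 2*(-1) - 2/A = -2 - 2/A)
V = -160 (V = ((-2 - 2/1)*(4*(-2)))*(-5) = ((-2 - 2*1)*(-8))*(-5) = ((-2 - 2)*(-8))*(-5) = -4*(-8)*(-5) = 32*(-5) = -160)
(N(4, -8)*65)*V = -6*65*(-160) = -390*(-160) = 62400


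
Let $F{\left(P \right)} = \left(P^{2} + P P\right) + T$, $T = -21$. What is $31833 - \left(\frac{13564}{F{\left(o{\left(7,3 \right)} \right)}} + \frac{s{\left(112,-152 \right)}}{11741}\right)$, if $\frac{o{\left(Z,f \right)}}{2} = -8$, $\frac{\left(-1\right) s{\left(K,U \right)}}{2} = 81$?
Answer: $\frac{183352689841}{5764831} \approx 31805.0$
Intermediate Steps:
$s{\left(K,U \right)} = -162$ ($s{\left(K,U \right)} = \left(-2\right) 81 = -162$)
$o{\left(Z,f \right)} = -16$ ($o{\left(Z,f \right)} = 2 \left(-8\right) = -16$)
$F{\left(P \right)} = -21 + 2 P^{2}$ ($F{\left(P \right)} = \left(P^{2} + P P\right) - 21 = \left(P^{2} + P^{2}\right) - 21 = 2 P^{2} - 21 = -21 + 2 P^{2}$)
$31833 - \left(\frac{13564}{F{\left(o{\left(7,3 \right)} \right)}} + \frac{s{\left(112,-152 \right)}}{11741}\right) = 31833 - \left(\frac{13564}{-21 + 2 \left(-16\right)^{2}} - \frac{162}{11741}\right) = 31833 - \left(\frac{13564}{-21 + 2 \cdot 256} - \frac{162}{11741}\right) = 31833 - \left(\frac{13564}{-21 + 512} - \frac{162}{11741}\right) = 31833 - \left(\frac{13564}{491} - \frac{162}{11741}\right) = 31833 - \frac{159175382}{5764831} = \frac{183352689841}{5764831}$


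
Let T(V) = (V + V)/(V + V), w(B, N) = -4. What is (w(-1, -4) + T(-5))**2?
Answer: 9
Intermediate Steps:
T(V) = 1 (T(V) = (2*V)/((2*V)) = (2*V)*(1/(2*V)) = 1)
(w(-1, -4) + T(-5))**2 = (-4 + 1)**2 = (-3)**2 = 9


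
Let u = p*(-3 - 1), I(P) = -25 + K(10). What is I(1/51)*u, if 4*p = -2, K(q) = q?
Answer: -30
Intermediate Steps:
p = -½ (p = (¼)*(-2) = -½ ≈ -0.50000)
I(P) = -15 (I(P) = -25 + 10 = -15)
u = 2 (u = -(-3 - 1)/2 = -½*(-4) = 2)
I(1/51)*u = -15*2 = -30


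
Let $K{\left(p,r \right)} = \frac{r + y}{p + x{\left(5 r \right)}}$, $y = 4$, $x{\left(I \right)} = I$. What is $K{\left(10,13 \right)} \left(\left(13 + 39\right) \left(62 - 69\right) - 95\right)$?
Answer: $- \frac{2601}{25} \approx -104.04$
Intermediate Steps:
$K{\left(p,r \right)} = \frac{4 + r}{p + 5 r}$ ($K{\left(p,r \right)} = \frac{r + 4}{p + 5 r} = \frac{4 + r}{p + 5 r}$)
$K{\left(10,13 \right)} \left(\left(13 + 39\right) \left(62 - 69\right) - 95\right) = \frac{4 + 13}{10 + 5 \cdot 13} \left(\left(13 + 39\right) \left(62 - 69\right) - 95\right) = \frac{1}{10 + 65} \cdot 17 \left(52 \left(-7\right) - 95\right) = \frac{1}{75} \cdot 17 \left(-364 - 95\right) = \frac{1}{75} \cdot 17 \left(-459\right) = \frac{17}{75} \left(-459\right) = - \frac{2601}{25}$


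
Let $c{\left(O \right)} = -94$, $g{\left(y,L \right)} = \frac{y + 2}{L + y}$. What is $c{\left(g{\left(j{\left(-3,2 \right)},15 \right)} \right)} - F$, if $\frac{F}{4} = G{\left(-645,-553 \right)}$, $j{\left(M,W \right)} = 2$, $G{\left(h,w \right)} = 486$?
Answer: $-2038$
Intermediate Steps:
$F = 1944$ ($F = 4 \cdot 486 = 1944$)
$g{\left(y,L \right)} = \frac{2 + y}{L + y}$
$c{\left(g{\left(j{\left(-3,2 \right)},15 \right)} \right)} - F = -94 - 1944 = -2038$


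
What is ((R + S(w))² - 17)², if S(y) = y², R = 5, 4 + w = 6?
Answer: 4096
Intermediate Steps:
w = 2 (w = -4 + 6 = 2)
((R + S(w))² - 17)² = ((5 + 2²)² - 17)² = ((5 + 4)² - 17)² = (9² - 17)² = (81 - 17)² = 64² = 4096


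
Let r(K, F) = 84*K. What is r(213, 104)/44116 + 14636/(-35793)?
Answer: -32155/9628317 ≈ -0.0033396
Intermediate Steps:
r(213, 104)/44116 + 14636/(-35793) = (84*213)/44116 + 14636/(-35793) = 17892*(1/44116) + 14636*(-1/35793) = 4473/11029 - 14636/35793 = -32155/9628317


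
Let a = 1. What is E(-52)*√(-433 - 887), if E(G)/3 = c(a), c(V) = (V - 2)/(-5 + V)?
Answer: 3*I*√330/2 ≈ 27.249*I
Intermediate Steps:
c(V) = (-2 + V)/(-5 + V)
E(G) = ¾ (E(G) = 3*((-2 + 1)/(-5 + 1)) = 3*(-1/(-4)) = 3*(-¼*(-1)) = 3*(¼) = ¾)
E(-52)*√(-433 - 887) = 3*√(-433 - 887)/4 = 3*√(-1320)/4 = 3*(2*I*√330)/4 = 3*I*√330/2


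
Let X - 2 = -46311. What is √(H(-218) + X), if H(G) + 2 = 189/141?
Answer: I*√102298038/47 ≈ 215.2*I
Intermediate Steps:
X = -46309 (X = 2 - 46311 = -46309)
H(G) = -31/47 (H(G) = -2 + 189/141 = -2 + 189*(1/141) = -2 + 63/47 = -31/47)
√(H(-218) + X) = √(-31/47 - 46309) = √(-2176554/47) = I*√102298038/47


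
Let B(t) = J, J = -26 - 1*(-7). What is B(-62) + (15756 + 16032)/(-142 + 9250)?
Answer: -3924/253 ≈ -15.510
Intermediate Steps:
J = -19 (J = -26 + 7 = -19)
B(t) = -19
B(-62) + (15756 + 16032)/(-142 + 9250) = -19 + (15756 + 16032)/(-142 + 9250) = -19 + 31788/9108 = -19 + 31788*(1/9108) = -19 + 883/253 = -3924/253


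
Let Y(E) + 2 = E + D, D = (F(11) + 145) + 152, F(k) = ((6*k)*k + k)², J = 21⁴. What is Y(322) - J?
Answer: 349305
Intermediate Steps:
J = 194481
F(k) = (k + 6*k²)² (F(k) = (6*k² + k)² = (k + 6*k²)²)
D = 543466 (D = (11²*(1 + 6*11)² + 145) + 152 = (121*(1 + 66)² + 145) + 152 = (121*67² + 145) + 152 = (121*4489 + 145) + 152 = (543169 + 145) + 152 = 543314 + 152 = 543466)
Y(E) = 543464 + E (Y(E) = -2 + (E + 543466) = -2 + (543466 + E) = 543464 + E)
Y(322) - J = (543464 + 322) - 1*194481 = 543786 - 194481 = 349305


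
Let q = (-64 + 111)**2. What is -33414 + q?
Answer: -31205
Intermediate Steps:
q = 2209 (q = 47**2 = 2209)
-33414 + q = -33414 + 2209 = -31205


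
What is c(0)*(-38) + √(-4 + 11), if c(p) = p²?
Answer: √7 ≈ 2.6458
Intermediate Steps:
c(0)*(-38) + √(-4 + 11) = 0²*(-38) + √(-4 + 11) = 0*(-38) + √7 = 0 + √7 = √7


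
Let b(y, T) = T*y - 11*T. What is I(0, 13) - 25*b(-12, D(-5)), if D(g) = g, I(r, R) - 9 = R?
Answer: -2853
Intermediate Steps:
I(r, R) = 9 + R
b(y, T) = -11*T + T*y
I(0, 13) - 25*b(-12, D(-5)) = (9 + 13) - (-125)*(-11 - 12) = 22 - (-125)*(-23) = 22 - 25*115 = 22 - 2875 = -2853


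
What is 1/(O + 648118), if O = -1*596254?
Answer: 1/51864 ≈ 1.9281e-5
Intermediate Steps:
O = -596254
1/(O + 648118) = 1/(-596254 + 648118) = 1/51864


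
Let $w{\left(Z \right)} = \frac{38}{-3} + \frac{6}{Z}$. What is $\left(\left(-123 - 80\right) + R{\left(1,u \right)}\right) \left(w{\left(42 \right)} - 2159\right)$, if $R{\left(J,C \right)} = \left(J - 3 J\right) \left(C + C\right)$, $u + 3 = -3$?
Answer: $\frac{8162758}{21} \approx 3.887 \cdot 10^{5}$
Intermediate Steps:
$u = -6$ ($u = -3 - 3 = -6$)
$R{\left(J,C \right)} = - 4 C J$ ($R{\left(J,C \right)} = - 2 J 2 C = - 4 C J$)
$w{\left(Z \right)} = - \frac{38}{3} + \frac{6}{Z}$ ($w{\left(Z \right)} = 38 \left(- \frac{1}{3}\right) + \frac{6}{Z} = - \frac{38}{3} + \frac{6}{Z}$)
$\left(\left(-123 - 80\right) + R{\left(1,u \right)}\right) \left(w{\left(42 \right)} - 2159\right) = \left(\left(-123 - 80\right) - \left(-24\right) 1\right) \left(\left(- \frac{38}{3} + \frac{6}{42}\right) - 2159\right) = \left(-203 + 24\right) \left(\left(- \frac{38}{3} + 6 \cdot \frac{1}{42}\right) - 2159\right) = - 179 \left(\left(- \frac{38}{3} + \frac{1}{7}\right) - 2159\right) = - 179 \left(- \frac{263}{21} - 2159\right) = \left(-179\right) \left(- \frac{45602}{21}\right) = \frac{8162758}{21}$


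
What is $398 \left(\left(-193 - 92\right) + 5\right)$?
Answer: $-111440$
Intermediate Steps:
$398 \left(\left(-193 - 92\right) + 5\right) = 398 \left(-285 + 5\right) = 398 \left(-280\right) = -111440$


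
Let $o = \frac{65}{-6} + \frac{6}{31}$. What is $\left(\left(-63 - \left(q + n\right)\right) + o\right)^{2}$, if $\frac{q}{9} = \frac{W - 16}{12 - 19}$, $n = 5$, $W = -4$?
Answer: $\frac{18460385161}{1695204} \approx 10890.0$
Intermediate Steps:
$q = \frac{180}{7}$ ($q = 9 \frac{-4 - 16}{12 - 19} = 9 \left(- \frac{20}{-7}\right) = 9 \left(\left(-20\right) \left(- \frac{1}{7}\right)\right) = 9 \cdot \frac{20}{7} = \frac{180}{7} \approx 25.714$)
$o = - \frac{1979}{186}$ ($o = 65 \left(- \frac{1}{6}\right) + 6 \cdot \frac{1}{31} = - \frac{65}{6} + \frac{6}{31} = - \frac{1979}{186} \approx -10.64$)
$\left(\left(-63 - \left(q + n\right)\right) + o\right)^{2} = \left(\left(-63 - \left(\frac{180}{7} + 5\right)\right) - \frac{1979}{186}\right)^{2} = \left(\left(-63 - \frac{215}{7}\right) - \frac{1979}{186}\right)^{2} = \left(- \frac{656}{7} - \frac{1979}{186}\right)^{2} = \left(- \frac{135869}{1302}\right)^{2} = \frac{18460385161}{1695204}$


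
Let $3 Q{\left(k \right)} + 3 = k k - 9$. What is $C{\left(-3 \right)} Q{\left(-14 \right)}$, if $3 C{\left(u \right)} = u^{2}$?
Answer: $184$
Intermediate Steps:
$C{\left(u \right)} = \frac{u^{2}}{3}$
$Q{\left(k \right)} = -4 + \frac{k^{2}}{3}$ ($Q{\left(k \right)} = -1 + \frac{k k - 9}{3} = -1 + \frac{k^{2} - 9}{3} = -1 + \frac{-9 + k^{2}}{3} = -1 + \left(-3 + \frac{k^{2}}{3}\right) = -4 + \frac{k^{2}}{3}$)
$C{\left(-3 \right)} Q{\left(-14 \right)} = \frac{\left(-3\right)^{2}}{3} \left(-4 + \frac{\left(-14\right)^{2}}{3}\right) = \frac{1}{3} \cdot 9 \left(-4 + \frac{1}{3} \cdot 196\right) = 3 \left(-4 + \frac{196}{3}\right) = 3 \cdot \frac{184}{3} = 184$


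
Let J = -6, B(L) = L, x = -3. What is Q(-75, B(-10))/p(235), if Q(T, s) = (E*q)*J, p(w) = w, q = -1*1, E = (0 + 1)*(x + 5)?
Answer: 12/235 ≈ 0.051064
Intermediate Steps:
E = 2 (E = (0 + 1)*(-3 + 5) = 1*2 = 2)
q = -1
Q(T, s) = 12 (Q(T, s) = (2*(-1))*(-6) = -2*(-6) = 12)
Q(-75, B(-10))/p(235) = 12/235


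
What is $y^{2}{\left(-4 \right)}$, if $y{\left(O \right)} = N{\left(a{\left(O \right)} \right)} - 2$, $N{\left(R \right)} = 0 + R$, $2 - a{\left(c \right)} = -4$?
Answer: $16$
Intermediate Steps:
$a{\left(c \right)} = 6$ ($a{\left(c \right)} = 2 - -4 = 2 + 4 = 6$)
$N{\left(R \right)} = R$
$y{\left(O \right)} = 4$ ($y{\left(O \right)} = 6 - 2 = 4$)
$y^{2}{\left(-4 \right)} = 4^{2} = 16$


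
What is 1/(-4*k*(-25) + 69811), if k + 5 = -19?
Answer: 1/67411 ≈ 1.4834e-5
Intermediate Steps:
k = -24 (k = -5 - 19 = -24)
1/(-4*k*(-25) + 69811) = 1/(-4*(-24)*(-25) + 69811) = 1/(96*(-25) + 69811) = 1/(-2400 + 69811) = 1/67411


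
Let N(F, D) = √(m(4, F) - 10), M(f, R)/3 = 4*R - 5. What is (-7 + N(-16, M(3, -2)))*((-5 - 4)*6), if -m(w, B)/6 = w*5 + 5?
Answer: 378 - 216*I*√10 ≈ 378.0 - 683.05*I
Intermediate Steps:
m(w, B) = -30 - 30*w (m(w, B) = -6*(w*5 + 5) = -6*(5*w + 5) = -6*(5 + 5*w) = -30 - 30*w)
M(f, R) = -15 + 12*R (M(f, R) = 3*(4*R - 5) = 3*(-5 + 4*R) = -15 + 12*R)
N(F, D) = 4*I*√10 (N(F, D) = √((-30 - 30*4) - 10) = √((-30 - 120) - 10) = √(-150 - 10) = √(-160) = 4*I*√10)
(-7 + N(-16, M(3, -2)))*((-5 - 4)*6) = (-7 + 4*I*√10)*((-5 - 4)*6) = (-7 + 4*I*√10)*(-9*6) = (-7 + 4*I*√10)*(-54) = 378 - 216*I*√10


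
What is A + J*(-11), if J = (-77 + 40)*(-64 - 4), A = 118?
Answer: -27558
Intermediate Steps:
J = 2516 (J = -37*(-68) = 2516)
A + J*(-11) = 118 + 2516*(-11) = 118 - 27676 = -27558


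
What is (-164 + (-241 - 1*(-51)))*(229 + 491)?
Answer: -254880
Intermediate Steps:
(-164 + (-241 - 1*(-51)))*(229 + 491) = (-164 + (-241 + 51))*720 = (-164 - 190)*720 = -354*720 = -254880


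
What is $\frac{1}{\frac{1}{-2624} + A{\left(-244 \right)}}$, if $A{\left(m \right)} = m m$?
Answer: $\frac{2624}{156222463} \approx 1.6797 \cdot 10^{-5}$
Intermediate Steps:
$A{\left(m \right)} = m^{2}$
$\frac{1}{\frac{1}{-2624} + A{\left(-244 \right)}} = \frac{1}{\frac{1}{-2624} + \left(-244\right)^{2}} = \frac{1}{- \frac{1}{2624} + 59536} = \frac{1}{\frac{156222463}{2624}} = \frac{2624}{156222463}$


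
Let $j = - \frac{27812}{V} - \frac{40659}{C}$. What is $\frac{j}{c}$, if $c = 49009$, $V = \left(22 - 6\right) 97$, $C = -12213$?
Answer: $- \frac{23047099}{77412067932} \approx -0.00029772$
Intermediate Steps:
$V = 1552$ ($V = 16 \cdot 97 = 1552$)
$j = - \frac{23047099}{1579548}$ ($j = - \frac{27812}{1552} - \frac{40659}{-12213} = \left(-27812\right) \frac{1}{1552} - - \frac{13553}{4071} = - \frac{6953}{388} + \frac{13553}{4071} = - \frac{23047099}{1579548} \approx -14.591$)
$\frac{j}{c} = - \frac{23047099}{1579548 \cdot 49009} = \left(- \frac{23047099}{1579548}\right) \frac{1}{49009} = - \frac{23047099}{77412067932}$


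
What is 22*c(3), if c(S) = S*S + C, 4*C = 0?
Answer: 198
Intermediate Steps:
C = 0 (C = (¼)*0 = 0)
c(S) = S² (c(S) = S*S + 0 = S² + 0 = S²)
22*c(3) = 22*3² = 22*9 = 198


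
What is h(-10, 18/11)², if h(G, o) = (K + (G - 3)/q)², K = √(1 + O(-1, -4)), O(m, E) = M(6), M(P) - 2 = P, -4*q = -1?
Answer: 5764801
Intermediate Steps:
q = ¼ (q = -¼*(-1) = ¼ ≈ 0.25000)
M(P) = 2 + P
O(m, E) = 8 (O(m, E) = 2 + 6 = 8)
K = 3 (K = √(1 + 8) = √9 = 3)
h(G, o) = (-9 + 4*G)² (h(G, o) = (3 + (G - 3)/(¼))² = (3 + (-3 + G)*4)² = (3 + (-12 + 4*G))² = (-9 + 4*G)²)
h(-10, 18/11)² = ((-9 + 4*(-10))²)² = ((-9 - 40)²)² = ((-49)²)² = 2401² = 5764801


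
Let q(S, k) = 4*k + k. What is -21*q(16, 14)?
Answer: -1470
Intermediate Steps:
q(S, k) = 5*k
-21*q(16, 14) = -105*14 = -21*70 = -1470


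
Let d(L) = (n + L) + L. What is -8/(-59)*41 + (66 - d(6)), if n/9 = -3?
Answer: 5107/59 ≈ 86.559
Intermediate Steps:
n = -27 (n = 9*(-3) = -27)
d(L) = -27 + 2*L (d(L) = (-27 + L) + L = -27 + 2*L)
-8/(-59)*41 + (66 - d(6)) = -8/(-59)*41 + (66 - (-27 + 2*6)) = -8*(-1/59)*41 + (66 - (-27 + 12)) = (8/59)*41 + (66 - 1*(-15)) = 328/59 + (66 + 15) = 328/59 + 81 = 5107/59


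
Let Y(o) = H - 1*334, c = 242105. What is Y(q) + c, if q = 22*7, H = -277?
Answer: 241494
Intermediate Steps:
q = 154
Y(o) = -611 (Y(o) = -277 - 1*334 = -277 - 334 = -611)
Y(q) + c = -611 + 242105 = 241494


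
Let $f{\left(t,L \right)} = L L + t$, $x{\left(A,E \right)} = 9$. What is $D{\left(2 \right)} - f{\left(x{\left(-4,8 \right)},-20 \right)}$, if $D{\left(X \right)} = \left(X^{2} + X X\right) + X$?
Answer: $-399$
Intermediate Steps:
$f{\left(t,L \right)} = t + L^{2}$ ($f{\left(t,L \right)} = L^{2} + t = t + L^{2}$)
$D{\left(X \right)} = X + 2 X^{2}$ ($D{\left(X \right)} = \left(X^{2} + X^{2}\right) + X = 2 X^{2} + X = X + 2 X^{2}$)
$D{\left(2 \right)} - f{\left(x{\left(-4,8 \right)},-20 \right)} = 2 \left(1 + 2 \cdot 2\right) - \left(9 + \left(-20\right)^{2}\right) = 2 \left(1 + 4\right) - \left(9 + 400\right) = 2 \cdot 5 - 409 = 10 - 409 = -399$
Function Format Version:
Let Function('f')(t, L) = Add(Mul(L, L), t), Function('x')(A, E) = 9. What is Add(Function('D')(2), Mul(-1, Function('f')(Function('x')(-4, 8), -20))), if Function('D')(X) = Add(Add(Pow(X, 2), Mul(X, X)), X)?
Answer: -399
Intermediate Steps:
Function('f')(t, L) = Add(t, Pow(L, 2)) (Function('f')(t, L) = Add(Pow(L, 2), t) = Add(t, Pow(L, 2)))
Function('D')(X) = Add(X, Mul(2, Pow(X, 2))) (Function('D')(X) = Add(Add(Pow(X, 2), Pow(X, 2)), X) = Add(Mul(2, Pow(X, 2)), X) = Add(X, Mul(2, Pow(X, 2))))
Add(Function('D')(2), Mul(-1, Function('f')(Function('x')(-4, 8), -20))) = Add(Mul(2, Add(1, Mul(2, 2))), Mul(-1, Add(9, Pow(-20, 2)))) = Add(Mul(2, Add(1, 4)), Mul(-1, Add(9, 400))) = Add(Mul(2, 5), Mul(-1, 409)) = Add(10, -409) = -399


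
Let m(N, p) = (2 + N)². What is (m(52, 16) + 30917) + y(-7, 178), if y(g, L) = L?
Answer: 34011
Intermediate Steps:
(m(52, 16) + 30917) + y(-7, 178) = ((2 + 52)² + 30917) + 178 = (54² + 30917) + 178 = (2916 + 30917) + 178 = 33833 + 178 = 34011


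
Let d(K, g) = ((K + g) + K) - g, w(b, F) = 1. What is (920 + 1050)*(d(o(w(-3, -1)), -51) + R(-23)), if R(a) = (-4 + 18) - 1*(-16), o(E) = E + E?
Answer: 66980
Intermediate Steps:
o(E) = 2*E
d(K, g) = 2*K (d(K, g) = (g + 2*K) - g = 2*K)
R(a) = 30 (R(a) = 14 + 16 = 30)
(920 + 1050)*(d(o(w(-3, -1)), -51) + R(-23)) = (920 + 1050)*(2*(2*1) + 30) = 1970*(2*2 + 30) = 1970*(4 + 30) = 1970*34 = 66980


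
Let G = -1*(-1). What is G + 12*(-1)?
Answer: -11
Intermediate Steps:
G = 1
G + 12*(-1) = 1 + 12*(-1) = 1 - 12 = -11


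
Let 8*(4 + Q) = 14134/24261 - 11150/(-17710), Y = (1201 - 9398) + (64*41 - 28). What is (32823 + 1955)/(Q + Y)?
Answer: -11954236653744/1926553715711 ≈ -6.2050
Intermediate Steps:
Y = -5601 (Y = -8197 + (2624 - 28) = -8197 + 2596 = -5601)
Q = -1322837063/343729848 (Q = -4 + (14134/24261 - 11150/(-17710))/8 = -4 + (14134*(1/24261) - 11150*(-1/17710))/8 = -4 + (14134/24261 + 1115/1771)/8 = -4 + (⅛)*(52082329/42966231) = -4 + 52082329/343729848 = -1322837063/343729848 ≈ -3.8485)
(32823 + 1955)/(Q + Y) = (32823 + 1955)/(-1322837063/343729848 - 5601) = 34778/(-1926553715711/343729848) = 34778*(-343729848/1926553715711) = -11954236653744/1926553715711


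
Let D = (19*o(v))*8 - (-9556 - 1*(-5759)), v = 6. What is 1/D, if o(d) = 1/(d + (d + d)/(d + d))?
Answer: 7/26731 ≈ 0.00026187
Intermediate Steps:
o(d) = 1/(1 + d) (o(d) = 1/(d + (2*d)/((2*d))) = 1/(d + (2*d)*(1/(2*d))) = 1/(d + 1) = 1/(1 + d))
D = 26731/7 (D = (19/(1 + 6))*8 - (-9556 - 1*(-5759)) = (19/7)*8 - (-9556 + 5759) = (19*(⅐))*8 - 1*(-3797) = (19/7)*8 + 3797 = 152/7 + 3797 = 26731/7 ≈ 3818.7)
1/D = 1/(26731/7) = 7/26731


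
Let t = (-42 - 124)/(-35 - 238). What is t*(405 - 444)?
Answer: -166/7 ≈ -23.714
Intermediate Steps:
t = 166/273 (t = -166/(-273) = -166*(-1/273) = 166/273 ≈ 0.60806)
t*(405 - 444) = 166*(405 - 444)/273 = (166/273)*(-39) = -166/7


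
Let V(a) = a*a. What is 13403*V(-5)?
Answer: 335075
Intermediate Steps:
V(a) = a²
13403*V(-5) = 13403*(-5)² = 13403*25 = 335075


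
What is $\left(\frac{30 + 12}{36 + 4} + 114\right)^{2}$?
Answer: $\frac{5294601}{400} \approx 13237.0$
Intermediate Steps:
$\left(\frac{30 + 12}{36 + 4} + 114\right)^{2} = \left(\frac{42}{40} + 114\right)^{2} = \left(42 \cdot \frac{1}{40} + 114\right)^{2} = \left(\frac{21}{20} + 114\right)^{2} = \left(\frac{2301}{20}\right)^{2} = \frac{5294601}{400}$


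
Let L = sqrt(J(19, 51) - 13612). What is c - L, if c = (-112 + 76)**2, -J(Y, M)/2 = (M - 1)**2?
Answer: 1296 - 6*I*sqrt(517) ≈ 1296.0 - 136.43*I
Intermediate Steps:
J(Y, M) = -2*(-1 + M)**2 (J(Y, M) = -2*(M - 1)**2 = -2*(-1 + M)**2)
L = 6*I*sqrt(517) (L = sqrt(-2*(-1 + 51)**2 - 13612) = sqrt(-2*50**2 - 13612) = sqrt(-2*2500 - 13612) = sqrt(-5000 - 13612) = sqrt(-18612) = 6*I*sqrt(517) ≈ 136.43*I)
c = 1296 (c = (-36)**2 = 1296)
c - L = 1296 - 6*I*sqrt(517)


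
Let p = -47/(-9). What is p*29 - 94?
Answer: 517/9 ≈ 57.444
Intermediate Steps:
p = 47/9 (p = -47*(-⅑) = 47/9 ≈ 5.2222)
p*29 - 94 = (47/9)*29 - 94 = 1363/9 - 94 = 517/9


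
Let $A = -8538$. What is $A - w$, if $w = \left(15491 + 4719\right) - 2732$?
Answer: $-26016$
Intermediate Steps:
$w = 17478$ ($w = 20210 - 2732 = 17478$)
$A - w = -8538 - 17478 = -26016$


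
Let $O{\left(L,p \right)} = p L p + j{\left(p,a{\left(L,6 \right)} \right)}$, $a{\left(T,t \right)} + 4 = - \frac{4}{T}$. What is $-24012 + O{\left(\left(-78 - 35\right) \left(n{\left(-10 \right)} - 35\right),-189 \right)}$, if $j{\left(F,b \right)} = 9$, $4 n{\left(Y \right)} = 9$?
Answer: $\frac{528681951}{4} \approx 1.3217 \cdot 10^{8}$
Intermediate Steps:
$a{\left(T,t \right)} = -4 - \frac{4}{T}$
$n{\left(Y \right)} = \frac{9}{4}$ ($n{\left(Y \right)} = \frac{1}{4} \cdot 9 = \frac{9}{4}$)
$O{\left(L,p \right)} = 9 + L p^{2}$ ($O{\left(L,p \right)} = p L p + 9 = L p p + 9 = L p^{2} + 9 = 9 + L p^{2}$)
$-24012 + O{\left(\left(-78 - 35\right) \left(n{\left(-10 \right)} - 35\right),-189 \right)} = -24012 + \left(9 + \left(-78 - 35\right) \left(\frac{9}{4} - 35\right) \left(-189\right)^{2}\right) = -24012 + \left(9 + \left(-113\right) \left(- \frac{131}{4}\right) 35721\right) = -24012 + \left(9 + \frac{14803}{4} \cdot 35721\right) = -24012 + \left(9 + \frac{528777963}{4}\right) = -24012 + \frac{528777999}{4} = \frac{528681951}{4}$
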